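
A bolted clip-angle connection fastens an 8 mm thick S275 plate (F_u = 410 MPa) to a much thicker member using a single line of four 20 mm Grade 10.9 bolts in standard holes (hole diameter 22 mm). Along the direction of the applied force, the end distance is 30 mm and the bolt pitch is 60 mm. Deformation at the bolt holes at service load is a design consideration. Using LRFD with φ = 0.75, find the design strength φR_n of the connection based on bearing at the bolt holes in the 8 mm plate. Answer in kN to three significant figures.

393 kN

Per bolt r_n = 1.2 l_c t F_u ≤ 2.4 d t F_u; upper limit = 2.4 × 20 × 8 × 410 / 1000 = 157.4 kN.
Edge bolt: l_c = 30 − 22/2 = 19 mm → 1.2 × 19 × 8 × 410 / 1000 = 74.78 → r_n = 74.78 kN.
Interior bolts: l_c = 60 − 22 = 38 mm → 1.2 × 38 × 8 × 410 / 1000 = 149.6 → r_n = 149.6 kN.
R_n = 1 × 74.78 + 3 × 149.6 = 523.5 kN.
Design strength φR_n = 0.75 × 523.5 = 393 kN.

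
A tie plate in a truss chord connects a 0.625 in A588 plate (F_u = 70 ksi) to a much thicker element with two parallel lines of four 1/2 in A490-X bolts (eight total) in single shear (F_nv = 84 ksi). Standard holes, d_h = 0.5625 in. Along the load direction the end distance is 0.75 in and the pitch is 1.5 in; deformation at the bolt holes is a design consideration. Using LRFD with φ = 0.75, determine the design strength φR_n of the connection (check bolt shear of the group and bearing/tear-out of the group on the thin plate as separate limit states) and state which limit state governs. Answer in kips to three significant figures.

Bolt shear: A_b = π·0.5²/4 = 0.1963 in²; R_n = 84 × 0.1963 × 8 × 1 = 131.9 kips → 0.75 × 131.9 = 99 kips.
Bearing (1.2 l_c t F_u ≤ 2.4 d t F_u): upper limit = 2.4·0.5·0.625·70 = 52.5 kips.
  Edge l_c = 0.75 − 0.5625/2 = 0.4688 → r_n = 24.61 kips; interior l_c = 1.5 − 0.5625 = 0.9375 → r_n = 49.22 kips.
  R_n,bearing = 2·24.61 + 6·49.22 = 344.5 kips → 0.75 × 344.5 = 258 kips.
Bolt shear governs: 99 kips.

99 kips (bolt shear governs)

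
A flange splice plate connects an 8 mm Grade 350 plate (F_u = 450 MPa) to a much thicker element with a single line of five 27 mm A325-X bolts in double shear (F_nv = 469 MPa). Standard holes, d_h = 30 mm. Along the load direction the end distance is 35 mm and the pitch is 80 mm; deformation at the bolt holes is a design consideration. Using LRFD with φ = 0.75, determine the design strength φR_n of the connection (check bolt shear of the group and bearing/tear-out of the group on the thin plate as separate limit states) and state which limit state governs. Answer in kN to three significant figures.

713 kN (bearing governs)

Bolt shear: A_b = π·27²/4 = 572.6 mm²; R_n = 469 × 572.6 × 5 × 2 / 1000 = 2685 kN → 0.75 × 2685 = 2010 kN.
Bearing (1.2 l_c t F_u ≤ 2.4 d t F_u): upper limit = 2.4·27·8·450 / 1000 = 233.3 kN.
  Edge l_c = 35 − 30/2 = 20 → r_n = 86.4 kN; interior l_c = 80 − 30 = 50 → r_n = 216 kN.
  R_n,bearing = 1·86.4 + 4·216 = 950.4 kN → 0.75 × 950.4 = 713 kN.
Bearing governs: 713 kN.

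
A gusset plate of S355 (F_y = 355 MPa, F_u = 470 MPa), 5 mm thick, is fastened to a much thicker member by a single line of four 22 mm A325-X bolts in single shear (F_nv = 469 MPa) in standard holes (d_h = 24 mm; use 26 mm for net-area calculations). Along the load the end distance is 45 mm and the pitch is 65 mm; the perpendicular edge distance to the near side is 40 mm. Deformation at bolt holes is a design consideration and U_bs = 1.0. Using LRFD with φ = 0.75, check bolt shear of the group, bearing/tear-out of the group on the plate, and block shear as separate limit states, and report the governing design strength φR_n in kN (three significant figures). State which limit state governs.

205 kN (block shear governs)

Bolt shear: A_b = π·22²/4 = 380.1 mm²; R_n = 469 × 380.1 × 4 × 1 / 1000 = 713.1 kN → 0.75 × 713.1 = 535 kN.
Bearing: edge l_c = 33, r_n = 93.06 kN; interior l_c = 41, r_n = 115.6 kN; R_n = 93.06 + 3·115.6 = 439.9 kN → 330 kN.
Block shear: A_gv = 1200, A_nv = 745, A_nt = 135 mm²; R_n = min(0.6F_uA_nv, 0.6F_yA_gv) + U_bs·F_u·A_nt = 273.5 kN → 205 kN.
Block shear governs: 205 kN.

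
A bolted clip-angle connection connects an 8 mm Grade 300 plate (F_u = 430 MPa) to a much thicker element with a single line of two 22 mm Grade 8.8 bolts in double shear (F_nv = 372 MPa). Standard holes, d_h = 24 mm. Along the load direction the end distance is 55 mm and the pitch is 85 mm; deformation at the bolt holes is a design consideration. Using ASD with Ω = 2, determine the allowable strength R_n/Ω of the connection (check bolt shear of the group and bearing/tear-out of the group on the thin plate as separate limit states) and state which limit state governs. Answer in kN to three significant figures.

180 kN (bearing governs)

Bolt shear: A_b = π·22²/4 = 380.1 mm²; R_n = 372 × 380.1 × 2 × 2 / 1000 = 565.6 kN → 565.6 / 2 = 283 kN.
Bearing (1.2 l_c t F_u ≤ 2.4 d t F_u): upper limit = 2.4·22·8·430 / 1000 = 181.6 kN.
  Edge l_c = 55 − 24/2 = 43 → r_n = 177.5 kN; interior l_c = 85 − 24 = 61 → r_n = 181.6 kN.
  R_n,bearing = 1·177.5 + 1·181.6 = 359.1 kN → 359.1 / 2 = 180 kN.
Bearing governs: 180 kN.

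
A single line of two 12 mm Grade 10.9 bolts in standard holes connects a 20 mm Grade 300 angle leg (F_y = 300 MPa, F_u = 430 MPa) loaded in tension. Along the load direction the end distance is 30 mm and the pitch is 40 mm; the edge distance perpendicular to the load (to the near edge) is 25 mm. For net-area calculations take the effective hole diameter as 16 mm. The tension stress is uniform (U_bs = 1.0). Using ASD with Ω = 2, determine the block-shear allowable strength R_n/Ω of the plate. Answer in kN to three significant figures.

Shear plane L_v = 30 + 1·40 = 70 mm; A_gv = 70 × 20 = 1400 mm².
A_nv = (70 − 1.5·16) × 20 = 920 mm².
A_nt = (25 − 0.5·16) × 20 = 340 mm².
0.6 F_u A_nv = 237.4 kN; 0.6 F_y A_gv = 252 kN → shear rupture governs the shear term.
R_n = 237.4 + 1.0 × 430 × 340 / 1000 = 383.6 kN.
Allowable strength R_n/Ω = 383.6 / 2 = 192 kN.

192 kN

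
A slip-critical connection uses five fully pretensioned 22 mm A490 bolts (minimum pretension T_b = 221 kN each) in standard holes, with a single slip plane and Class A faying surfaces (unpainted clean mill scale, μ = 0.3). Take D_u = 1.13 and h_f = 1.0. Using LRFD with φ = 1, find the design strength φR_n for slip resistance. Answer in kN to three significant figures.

375 kN

R_n = μ · D_u · h_f · T_b · n_s · n_b = 0.3 × 1.13 × 1.0 × 221 × 1 × 5 = 374.6 kN.
Design strength φR_n = 1 × 374.6 = 375 kN.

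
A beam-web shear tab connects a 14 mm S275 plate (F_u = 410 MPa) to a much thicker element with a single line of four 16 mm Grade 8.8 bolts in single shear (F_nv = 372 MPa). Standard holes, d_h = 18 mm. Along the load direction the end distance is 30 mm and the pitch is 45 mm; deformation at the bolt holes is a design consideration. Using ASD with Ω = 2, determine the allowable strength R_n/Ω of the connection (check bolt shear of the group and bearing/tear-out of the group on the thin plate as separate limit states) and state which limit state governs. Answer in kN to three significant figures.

Bolt shear: A_b = π·16²/4 = 201.1 mm²; R_n = 372 × 201.1 × 4 × 1 / 1000 = 299.2 kN → 299.2 / 2 = 150 kN.
Bearing (1.2 l_c t F_u ≤ 2.4 d t F_u): upper limit = 2.4·16·14·410 / 1000 = 220.4 kN.
  Edge l_c = 30 − 18/2 = 21 → r_n = 144.6 kN; interior l_c = 45 − 18 = 27 → r_n = 186 kN.
  R_n,bearing = 1·144.6 + 3·186 = 702.6 kN → 702.6 / 2 = 351 kN.
Bolt shear governs: 150 kN.

150 kN (bolt shear governs)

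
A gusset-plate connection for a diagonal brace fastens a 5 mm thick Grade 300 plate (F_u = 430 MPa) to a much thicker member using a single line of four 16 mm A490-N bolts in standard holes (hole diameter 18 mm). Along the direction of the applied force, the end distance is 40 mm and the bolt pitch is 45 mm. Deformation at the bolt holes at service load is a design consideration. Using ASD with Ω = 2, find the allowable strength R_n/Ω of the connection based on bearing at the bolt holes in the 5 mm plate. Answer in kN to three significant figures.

144 kN

Per bolt r_n = 1.2 l_c t F_u ≤ 2.4 d t F_u; upper limit = 2.4 × 16 × 5 × 430 / 1000 = 82.56 kN.
Edge bolt: l_c = 40 − 18/2 = 31 mm → 1.2 × 31 × 5 × 430 / 1000 = 79.98 → r_n = 79.98 kN.
Interior bolts: l_c = 45 − 18 = 27 mm → 1.2 × 27 × 5 × 430 / 1000 = 69.66 → r_n = 69.66 kN.
R_n = 1 × 79.98 + 3 × 69.66 = 289 kN.
Allowable strength R_n/Ω = 289 / 2 = 144 kN.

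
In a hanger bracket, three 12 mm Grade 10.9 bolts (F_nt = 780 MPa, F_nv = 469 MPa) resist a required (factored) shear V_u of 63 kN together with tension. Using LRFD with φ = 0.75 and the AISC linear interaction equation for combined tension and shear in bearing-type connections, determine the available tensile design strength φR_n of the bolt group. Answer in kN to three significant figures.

153 kN

A_b = π·12²/4 = 113.1 mm²; f_rv = 63 × 1000 / (3 × 113.1) = 185.7 MPa.
F'_nt = 1.3 F_nt − (F_nt / φF_nv) f_rv = 1.3·780 − (780/(0.75·469))·185.7 = 602.3 MPa, capped at F_nt → F'_nt = 602.3 MPa.
R_n = F'_nt · A_b · n = 602.3 × 113.1 × 3 / 1000 = 204.3 kN.
Design strength φR_n = 0.75 × 204.3 = 153 kN.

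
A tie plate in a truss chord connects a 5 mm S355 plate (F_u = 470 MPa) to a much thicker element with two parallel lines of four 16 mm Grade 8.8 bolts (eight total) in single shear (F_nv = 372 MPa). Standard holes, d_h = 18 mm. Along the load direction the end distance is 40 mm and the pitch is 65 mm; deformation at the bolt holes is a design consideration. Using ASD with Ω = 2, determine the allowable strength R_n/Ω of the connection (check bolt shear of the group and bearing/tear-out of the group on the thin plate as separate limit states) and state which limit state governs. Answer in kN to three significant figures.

Bolt shear: A_b = π·16²/4 = 201.1 mm²; R_n = 372 × 201.1 × 8 × 1 / 1000 = 598.4 kN → 598.4 / 2 = 299 kN.
Bearing (1.2 l_c t F_u ≤ 2.4 d t F_u): upper limit = 2.4·16·5·470 / 1000 = 90.24 kN.
  Edge l_c = 40 − 18/2 = 31 → r_n = 87.42 kN; interior l_c = 65 − 18 = 47 → r_n = 90.24 kN.
  R_n,bearing = 2·87.42 + 6·90.24 = 716.3 kN → 716.3 / 2 = 358 kN.
Bolt shear governs: 299 kN.

299 kN (bolt shear governs)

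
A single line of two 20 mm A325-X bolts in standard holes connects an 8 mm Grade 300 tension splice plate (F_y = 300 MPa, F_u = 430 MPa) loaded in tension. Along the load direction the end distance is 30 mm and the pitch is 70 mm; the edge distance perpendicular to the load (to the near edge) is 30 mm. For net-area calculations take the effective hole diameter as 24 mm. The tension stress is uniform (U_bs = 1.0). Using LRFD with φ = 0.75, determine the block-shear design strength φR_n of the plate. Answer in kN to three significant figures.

146 kN

Shear plane L_v = 30 + 1·70 = 100 mm; A_gv = 100 × 8 = 800 mm².
A_nv = (100 − 1.5·24) × 8 = 512 mm².
A_nt = (30 − 0.5·24) × 8 = 144 mm².
0.6 F_u A_nv = 132.1 kN; 0.6 F_y A_gv = 144 kN → shear rupture governs the shear term.
R_n = 132.1 + 1.0 × 430 × 144 / 1000 = 194 kN.
Design strength φR_n = 0.75 × 194 = 146 kN.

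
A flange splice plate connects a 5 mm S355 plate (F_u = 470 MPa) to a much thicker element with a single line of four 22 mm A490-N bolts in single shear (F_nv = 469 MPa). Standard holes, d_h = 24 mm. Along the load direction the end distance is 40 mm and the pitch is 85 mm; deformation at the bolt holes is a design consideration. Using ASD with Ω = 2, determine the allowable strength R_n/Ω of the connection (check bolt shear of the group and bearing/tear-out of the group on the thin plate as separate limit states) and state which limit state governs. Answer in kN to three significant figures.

226 kN (bearing governs)

Bolt shear: A_b = π·22²/4 = 380.1 mm²; R_n = 469 × 380.1 × 4 × 1 / 1000 = 713.1 kN → 713.1 / 2 = 357 kN.
Bearing (1.2 l_c t F_u ≤ 2.4 d t F_u): upper limit = 2.4·22·5·470 / 1000 = 124.1 kN.
  Edge l_c = 40 − 24/2 = 28 → r_n = 78.96 kN; interior l_c = 85 − 24 = 61 → r_n = 124.1 kN.
  R_n,bearing = 1·78.96 + 3·124.1 = 451.2 kN → 451.2 / 2 = 226 kN.
Bearing governs: 226 kN.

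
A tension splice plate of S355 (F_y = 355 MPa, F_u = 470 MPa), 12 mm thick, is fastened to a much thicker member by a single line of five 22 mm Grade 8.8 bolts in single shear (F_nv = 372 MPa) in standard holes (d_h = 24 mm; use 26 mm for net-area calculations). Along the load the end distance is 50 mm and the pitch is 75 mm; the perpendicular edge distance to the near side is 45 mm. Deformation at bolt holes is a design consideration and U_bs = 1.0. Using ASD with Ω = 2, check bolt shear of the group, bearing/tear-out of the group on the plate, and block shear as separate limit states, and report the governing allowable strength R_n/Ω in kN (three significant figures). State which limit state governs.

354 kN (bolt shear governs)

Bolt shear: A_b = π·22²/4 = 380.1 mm²; R_n = 372 × 380.1 × 5 × 1 / 1000 = 707 kN → 707 / 2 = 354 kN.
Bearing: edge l_c = 38, r_n = 257.2 kN; interior l_c = 51, r_n = 297.8 kN; R_n = 257.2 + 4·297.8 = 1448 kN → 724 kN.
Block shear: A_gv = 4200, A_nv = 2796, A_nt = 384 mm²; R_n = min(0.6F_uA_nv, 0.6F_yA_gv) + U_bs·F_u·A_nt = 969 kN → 484 kN.
Bolt shear governs: 354 kN.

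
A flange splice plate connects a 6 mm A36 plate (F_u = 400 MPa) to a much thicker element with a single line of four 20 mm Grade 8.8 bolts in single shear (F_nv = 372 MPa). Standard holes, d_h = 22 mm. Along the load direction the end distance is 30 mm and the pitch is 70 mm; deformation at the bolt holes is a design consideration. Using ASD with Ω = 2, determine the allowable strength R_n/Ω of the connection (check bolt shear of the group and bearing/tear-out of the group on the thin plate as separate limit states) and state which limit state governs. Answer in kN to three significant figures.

Bolt shear: A_b = π·20²/4 = 314.2 mm²; R_n = 372 × 314.2 × 4 × 1 / 1000 = 467.5 kN → 467.5 / 2 = 234 kN.
Bearing (1.2 l_c t F_u ≤ 2.4 d t F_u): upper limit = 2.4·20·6·400 / 1000 = 115.2 kN.
  Edge l_c = 30 − 22/2 = 19 → r_n = 54.72 kN; interior l_c = 70 − 22 = 48 → r_n = 115.2 kN.
  R_n,bearing = 1·54.72 + 3·115.2 = 400.3 kN → 400.3 / 2 = 200 kN.
Bearing governs: 200 kN.

200 kN (bearing governs)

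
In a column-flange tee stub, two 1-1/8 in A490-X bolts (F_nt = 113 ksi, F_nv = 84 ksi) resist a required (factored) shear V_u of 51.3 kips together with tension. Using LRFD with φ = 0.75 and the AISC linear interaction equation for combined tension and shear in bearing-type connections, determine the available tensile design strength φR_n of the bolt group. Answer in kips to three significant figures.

150 kips

A_b = π·1.125²/4 = 0.994 in²; f_rv = 51.3 / (2 × 0.994) = 25.8 ksi.
F'_nt = 1.3 F_nt − (F_nt / φF_nv) f_rv = 1.3·113 − (113/(0.75·84))·25.8 = 100.6 ksi, capped at F_nt → F'_nt = 100.6 ksi.
R_n = F'_nt · A_b · n = 100.6 × 0.994 × 2 = 200 kips.
Design strength φR_n = 0.75 × 200 = 150 kips.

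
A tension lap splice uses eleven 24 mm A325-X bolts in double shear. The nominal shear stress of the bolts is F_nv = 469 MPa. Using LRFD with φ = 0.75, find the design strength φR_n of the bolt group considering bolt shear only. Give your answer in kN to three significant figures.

A_b = π × 24² / 4 = 452.4 mm².
R_n = F_nv · A_b · n · n_s = 469 × 452.4 × 11 × 2 / 1000 = 4668 kN.
Design strength φR_n = 0.75 × 4668 = 3500 kN.

3500 kN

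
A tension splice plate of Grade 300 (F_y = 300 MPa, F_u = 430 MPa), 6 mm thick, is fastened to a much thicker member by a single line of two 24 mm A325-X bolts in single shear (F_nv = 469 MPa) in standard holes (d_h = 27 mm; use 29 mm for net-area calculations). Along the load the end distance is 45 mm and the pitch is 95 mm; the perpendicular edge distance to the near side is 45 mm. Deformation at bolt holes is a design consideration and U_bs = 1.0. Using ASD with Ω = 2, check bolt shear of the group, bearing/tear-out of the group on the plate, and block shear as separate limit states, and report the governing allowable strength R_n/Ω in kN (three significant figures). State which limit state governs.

114 kN (block shear governs)

Bolt shear: A_b = π·24²/4 = 452.4 mm²; R_n = 469 × 452.4 × 2 × 1 / 1000 = 424.3 kN → 424.3 / 2 = 212 kN.
Bearing: edge l_c = 31.5, r_n = 97.52 kN; interior l_c = 68, r_n = 148.6 kN; R_n = 97.52 + 1·148.6 = 246.1 kN → 123 kN.
Block shear: A_gv = 840, A_nv = 579, A_nt = 183 mm²; R_n = min(0.6F_uA_nv, 0.6F_yA_gv) + U_bs·F_u·A_nt = 228.1 kN → 114 kN.
Block shear governs: 114 kN.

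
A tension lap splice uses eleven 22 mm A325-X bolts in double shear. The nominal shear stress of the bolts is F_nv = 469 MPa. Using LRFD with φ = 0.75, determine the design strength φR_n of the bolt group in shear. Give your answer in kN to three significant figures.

2940 kN

A_b = π × 22² / 4 = 380.1 mm².
R_n = F_nv · A_b · n · n_s = 469 × 380.1 × 11 × 2 / 1000 = 3922 kN.
Design strength φR_n = 0.75 × 3922 = 2940 kN.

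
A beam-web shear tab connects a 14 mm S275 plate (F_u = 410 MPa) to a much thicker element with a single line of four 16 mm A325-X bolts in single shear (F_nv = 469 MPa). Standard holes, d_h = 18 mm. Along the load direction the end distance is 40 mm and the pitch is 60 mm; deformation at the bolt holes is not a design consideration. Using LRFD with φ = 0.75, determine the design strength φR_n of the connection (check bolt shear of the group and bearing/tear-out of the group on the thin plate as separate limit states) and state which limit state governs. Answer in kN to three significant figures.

Bolt shear: A_b = π·16²/4 = 201.1 mm²; R_n = 469 × 201.1 × 4 × 1 / 1000 = 377.2 kN → 0.75 × 377.2 = 283 kN.
Bearing (1.5 l_c t F_u ≤ 3.0 d t F_u): upper limit = 3.0·16·14·410 / 1000 = 275.5 kN.
  Edge l_c = 40 − 18/2 = 31 → r_n = 266.9 kN; interior l_c = 60 − 18 = 42 → r_n = 275.5 kN.
  R_n,bearing = 1·266.9 + 3·275.5 = 1093 kN → 0.75 × 1093 = 820 kN.
Bolt shear governs: 283 kN.

283 kN (bolt shear governs)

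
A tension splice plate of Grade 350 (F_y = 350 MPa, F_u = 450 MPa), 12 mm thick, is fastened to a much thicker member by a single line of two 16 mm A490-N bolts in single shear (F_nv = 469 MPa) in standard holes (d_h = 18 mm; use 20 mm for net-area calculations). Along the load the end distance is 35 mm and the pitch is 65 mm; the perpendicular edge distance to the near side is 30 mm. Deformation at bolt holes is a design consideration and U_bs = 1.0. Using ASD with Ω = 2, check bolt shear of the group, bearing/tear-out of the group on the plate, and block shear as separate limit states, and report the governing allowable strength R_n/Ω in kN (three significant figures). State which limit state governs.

94.3 kN (bolt shear governs)

Bolt shear: A_b = π·16²/4 = 201.1 mm²; R_n = 469 × 201.1 × 2 × 1 / 1000 = 188.6 kN → 188.6 / 2 = 94.3 kN.
Bearing: edge l_c = 26, r_n = 168.5 kN; interior l_c = 47, r_n = 207.4 kN; R_n = 168.5 + 1·207.4 = 375.8 kN → 188 kN.
Block shear: A_gv = 1200, A_nv = 840, A_nt = 240 mm²; R_n = min(0.6F_uA_nv, 0.6F_yA_gv) + U_bs·F_u·A_nt = 334.8 kN → 167 kN.
Bolt shear governs: 94.3 kN.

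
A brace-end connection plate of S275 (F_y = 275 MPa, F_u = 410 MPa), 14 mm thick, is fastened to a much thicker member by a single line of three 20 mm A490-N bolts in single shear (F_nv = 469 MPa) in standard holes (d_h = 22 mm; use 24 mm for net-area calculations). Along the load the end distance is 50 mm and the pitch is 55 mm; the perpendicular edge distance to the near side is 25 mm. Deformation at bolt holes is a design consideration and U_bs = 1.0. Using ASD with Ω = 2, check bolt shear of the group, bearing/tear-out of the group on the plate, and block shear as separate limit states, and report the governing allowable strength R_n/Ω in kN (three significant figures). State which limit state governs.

210 kN (block shear governs)

Bolt shear: A_b = π·20²/4 = 314.2 mm²; R_n = 469 × 314.2 × 3 × 1 / 1000 = 442 kN → 442 / 2 = 221 kN.
Bearing: edge l_c = 39, r_n = 268.6 kN; interior l_c = 33, r_n = 227.3 kN; R_n = 268.6 + 2·227.3 = 723.2 kN → 362 kN.
Block shear: A_gv = 2240, A_nv = 1400, A_nt = 182 mm²; R_n = min(0.6F_uA_nv, 0.6F_yA_gv) + U_bs·F_u·A_nt = 419 kN → 210 kN.
Block shear governs: 210 kN.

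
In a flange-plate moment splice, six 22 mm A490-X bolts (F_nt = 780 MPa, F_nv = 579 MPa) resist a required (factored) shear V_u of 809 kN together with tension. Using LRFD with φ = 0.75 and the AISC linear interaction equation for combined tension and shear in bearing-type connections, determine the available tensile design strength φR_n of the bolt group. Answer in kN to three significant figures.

645 kN

A_b = π·22²/4 = 380.1 mm²; f_rv = 809 × 1000 / (6 × 380.1) = 354.7 MPa.
F'_nt = 1.3 F_nt − (F_nt / φF_nv) f_rv = 1.3·780 − (780/(0.75·579))·354.7 = 376.9 MPa, capped at F_nt → F'_nt = 376.9 MPa.
R_n = F'_nt · A_b · n = 376.9 × 380.1 × 6 / 1000 = 859.6 kN.
Design strength φR_n = 0.75 × 859.6 = 645 kN.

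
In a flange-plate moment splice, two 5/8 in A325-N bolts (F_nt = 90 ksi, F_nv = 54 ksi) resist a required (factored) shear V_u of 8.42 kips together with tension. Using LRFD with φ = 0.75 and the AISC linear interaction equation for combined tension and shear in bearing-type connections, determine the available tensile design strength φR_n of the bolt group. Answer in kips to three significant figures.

A_b = π·0.625²/4 = 0.3068 in²; f_rv = 8.42 / (2 × 0.3068) = 13.72 ksi.
F'_nt = 1.3 F_nt − (F_nt / φF_nv) f_rv = 1.3·90 − (90/(0.75·54))·13.72 = 86.51 ksi, capped at F_nt → F'_nt = 86.51 ksi.
R_n = F'_nt · A_b · n = 86.51 × 0.3068 × 2 = 53.08 kips.
Design strength φR_n = 0.75 × 53.08 = 39.8 kips.

39.8 kips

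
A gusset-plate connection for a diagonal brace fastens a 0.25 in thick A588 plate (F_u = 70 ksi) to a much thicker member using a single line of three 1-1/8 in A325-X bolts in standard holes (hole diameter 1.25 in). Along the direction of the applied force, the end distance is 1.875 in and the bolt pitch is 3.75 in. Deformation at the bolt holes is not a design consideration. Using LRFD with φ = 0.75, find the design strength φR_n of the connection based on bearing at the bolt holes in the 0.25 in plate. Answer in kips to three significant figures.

Per bolt r_n = 1.5 l_c t F_u ≤ 3.0 d t F_u; upper limit = 3.0 × 1.125 × 0.25 × 70 = 59.06 kips.
Edge bolt: l_c = 1.875 − 1.25/2 = 1.25 in → 1.5 × 1.25 × 0.25 × 70 = 32.81 → r_n = 32.81 kips.
Interior bolts: l_c = 3.75 − 1.25 = 2.5 in → 1.5 × 2.5 × 0.25 × 70 = 65.62 → r_n = 59.06 kips.
R_n = 1 × 32.81 + 2 × 59.06 = 150.9 kips.
Design strength φR_n = 0.75 × 150.9 = 113 kips.

113 kips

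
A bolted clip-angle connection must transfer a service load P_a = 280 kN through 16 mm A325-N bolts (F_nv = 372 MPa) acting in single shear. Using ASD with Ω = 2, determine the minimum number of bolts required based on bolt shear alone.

A_b = π·16²/4 = 201.1 mm².
Per-bolt allowable strength R_n/Ω = 372 × 201.1 × 1 / 1000 / 2 = 37.4 kN.
n ≥ 280 / 37.4 = 7.487 → use 8 bolts.

8 bolts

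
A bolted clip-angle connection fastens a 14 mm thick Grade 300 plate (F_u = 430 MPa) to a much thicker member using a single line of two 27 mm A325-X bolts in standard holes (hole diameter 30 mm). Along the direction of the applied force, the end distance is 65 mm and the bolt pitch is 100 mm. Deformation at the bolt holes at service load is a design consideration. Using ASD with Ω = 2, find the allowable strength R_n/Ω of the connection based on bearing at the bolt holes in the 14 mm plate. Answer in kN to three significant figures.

376 kN

Per bolt r_n = 1.2 l_c t F_u ≤ 2.4 d t F_u; upper limit = 2.4 × 27 × 14 × 430 / 1000 = 390.1 kN.
Edge bolt: l_c = 65 − 30/2 = 50 mm → 1.2 × 50 × 14 × 430 / 1000 = 361.2 → r_n = 361.2 kN.
Interior bolts: l_c = 100 − 30 = 70 mm → 1.2 × 70 × 14 × 430 / 1000 = 505.7 → r_n = 390.1 kN.
R_n = 1 × 361.2 + 1 × 390.1 = 751.3 kN.
Allowable strength R_n/Ω = 751.3 / 2 = 376 kN.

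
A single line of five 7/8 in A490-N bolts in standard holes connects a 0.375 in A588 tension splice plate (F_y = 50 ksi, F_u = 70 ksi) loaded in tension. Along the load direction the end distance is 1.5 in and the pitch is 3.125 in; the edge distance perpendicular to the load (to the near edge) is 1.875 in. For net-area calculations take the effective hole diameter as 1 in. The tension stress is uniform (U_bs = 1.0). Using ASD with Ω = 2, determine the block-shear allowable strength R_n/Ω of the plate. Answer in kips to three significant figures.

Shear plane L_v = 1.5 + 4·3.125 = 14 in; A_gv = 14 × 0.375 = 5.25 in².
A_nv = (14 − 4.5·1) × 0.375 = 3.562 in².
A_nt = (1.875 − 0.5·1) × 0.375 = 0.5156 in².
0.6 F_u A_nv = 149.6 kips; 0.6 F_y A_gv = 157.5 kips → shear rupture governs the shear term.
R_n = 149.6 + 1.0 × 70 × 0.5156 = 185.7 kips.
Allowable strength R_n/Ω = 185.7 / 2 = 92.9 kips.

92.9 kips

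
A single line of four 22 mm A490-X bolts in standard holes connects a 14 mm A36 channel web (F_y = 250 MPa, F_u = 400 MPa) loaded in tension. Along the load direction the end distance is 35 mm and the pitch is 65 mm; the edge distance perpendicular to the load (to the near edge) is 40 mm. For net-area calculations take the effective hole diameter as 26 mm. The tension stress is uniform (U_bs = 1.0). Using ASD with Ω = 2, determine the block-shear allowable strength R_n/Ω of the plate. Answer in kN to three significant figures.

309 kN

Shear plane L_v = 35 + 3·65 = 230 mm; A_gv = 230 × 14 = 3220 mm².
A_nv = (230 − 3.5·26) × 14 = 1946 mm².
A_nt = (40 − 0.5·26) × 14 = 378 mm².
0.6 F_u A_nv = 467 kN; 0.6 F_y A_gv = 483 kN → shear rupture governs the shear term.
R_n = 467 + 1.0 × 400 × 378 / 1000 = 618.2 kN.
Allowable strength R_n/Ω = 618.2 / 2 = 309 kN.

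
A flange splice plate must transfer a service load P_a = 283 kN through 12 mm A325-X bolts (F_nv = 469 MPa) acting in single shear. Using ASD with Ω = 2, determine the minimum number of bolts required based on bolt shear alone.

11 bolts

A_b = π·12²/4 = 113.1 mm².
Per-bolt allowable strength R_n/Ω = 469 × 113.1 × 1 / 1000 / 2 = 26.52 kN.
n ≥ 283 / 26.52 = 10.67 → use 11 bolts.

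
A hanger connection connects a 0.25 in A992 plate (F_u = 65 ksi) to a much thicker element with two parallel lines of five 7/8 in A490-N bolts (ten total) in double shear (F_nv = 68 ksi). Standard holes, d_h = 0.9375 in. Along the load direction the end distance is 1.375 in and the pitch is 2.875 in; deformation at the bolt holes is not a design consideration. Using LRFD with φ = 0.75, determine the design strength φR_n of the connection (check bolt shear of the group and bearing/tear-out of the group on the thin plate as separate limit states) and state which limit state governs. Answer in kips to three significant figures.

289 kips (bearing governs)

Bolt shear: A_b = π·0.875²/4 = 0.6013 in²; R_n = 68 × 0.6013 × 10 × 2 = 817.8 kips → 0.75 × 817.8 = 613 kips.
Bearing (1.5 l_c t F_u ≤ 3.0 d t F_u): upper limit = 3.0·0.875·0.25·65 = 42.66 kips.
  Edge l_c = 1.375 − 0.9375/2 = 0.9062 → r_n = 22.09 kips; interior l_c = 2.875 − 0.9375 = 1.938 → r_n = 42.66 kips.
  R_n,bearing = 2·22.09 + 8·42.66 = 385.4 kips → 0.75 × 385.4 = 289 kips.
Bearing governs: 289 kips.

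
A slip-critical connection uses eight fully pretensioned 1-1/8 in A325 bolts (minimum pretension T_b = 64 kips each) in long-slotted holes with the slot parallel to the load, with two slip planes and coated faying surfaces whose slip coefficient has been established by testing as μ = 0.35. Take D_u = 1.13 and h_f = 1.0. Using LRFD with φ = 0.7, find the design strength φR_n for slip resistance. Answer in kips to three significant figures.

R_n = μ · D_u · h_f · T_b · n_s · n_b = 0.35 × 1.13 × 1.0 × 64 × 2 × 8 = 405 kips.
Design strength φR_n = 0.7 × 405 = 283 kips.

283 kips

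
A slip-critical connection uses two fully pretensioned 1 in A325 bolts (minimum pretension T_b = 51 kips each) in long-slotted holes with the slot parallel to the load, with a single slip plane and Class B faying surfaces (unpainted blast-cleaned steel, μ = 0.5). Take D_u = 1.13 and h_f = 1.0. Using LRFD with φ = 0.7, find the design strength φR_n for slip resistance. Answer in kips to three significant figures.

40.3 kips

R_n = μ · D_u · h_f · T_b · n_s · n_b = 0.5 × 1.13 × 1.0 × 51 × 1 × 2 = 57.63 kips.
Design strength φR_n = 0.7 × 57.63 = 40.3 kips.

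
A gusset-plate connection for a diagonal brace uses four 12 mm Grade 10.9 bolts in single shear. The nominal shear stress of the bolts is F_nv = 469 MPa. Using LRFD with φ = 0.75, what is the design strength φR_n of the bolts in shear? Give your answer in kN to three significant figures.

159 kN

A_b = π × 12² / 4 = 113.1 mm².
R_n = F_nv · A_b · n · n_s = 469 × 113.1 × 4 × 1 / 1000 = 212.2 kN.
Design strength φR_n = 0.75 × 212.2 = 159 kN.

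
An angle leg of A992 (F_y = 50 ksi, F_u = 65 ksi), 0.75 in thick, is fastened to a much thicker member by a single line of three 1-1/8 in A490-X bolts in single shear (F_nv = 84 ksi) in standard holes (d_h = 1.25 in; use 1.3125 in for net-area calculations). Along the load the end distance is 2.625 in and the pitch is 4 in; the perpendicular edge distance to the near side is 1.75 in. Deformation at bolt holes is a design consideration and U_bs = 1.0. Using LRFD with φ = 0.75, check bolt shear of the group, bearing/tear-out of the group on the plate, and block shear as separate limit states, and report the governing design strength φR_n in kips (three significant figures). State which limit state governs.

188 kips (bolt shear governs)

Bolt shear: A_b = π·1.125²/4 = 0.994 in²; R_n = 84 × 0.994 × 3 × 1 = 250.5 kips → 0.75 × 250.5 = 188 kips.
Bearing: edge l_c = 2, r_n = 117 kips; interior l_c = 2.75, r_n = 131.6 kips; R_n = 117 + 2·131.6 = 380.2 kips → 285 kips.
Block shear: A_gv = 7.969, A_nv = 5.508, A_nt = 0.8203 in²; R_n = min(0.6F_uA_nv, 0.6F_yA_gv) + U_bs·F_u·A_nt = 268.1 kips → 201 kips.
Bolt shear governs: 188 kips.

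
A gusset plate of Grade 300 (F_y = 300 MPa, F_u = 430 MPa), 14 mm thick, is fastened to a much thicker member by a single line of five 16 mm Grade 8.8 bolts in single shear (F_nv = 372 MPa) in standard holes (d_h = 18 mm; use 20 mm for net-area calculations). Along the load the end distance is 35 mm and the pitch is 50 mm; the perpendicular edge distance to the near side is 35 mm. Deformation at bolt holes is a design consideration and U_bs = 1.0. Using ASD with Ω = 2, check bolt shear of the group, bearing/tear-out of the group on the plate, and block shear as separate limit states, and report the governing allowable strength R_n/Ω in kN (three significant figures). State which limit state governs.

187 kN (bolt shear governs)

Bolt shear: A_b = π·16²/4 = 201.1 mm²; R_n = 372 × 201.1 × 5 × 1 / 1000 = 374 kN → 374 / 2 = 187 kN.
Bearing: edge l_c = 26, r_n = 187.8 kN; interior l_c = 32, r_n = 231.2 kN; R_n = 187.8 + 4·231.2 = 1112 kN → 556 kN.
Block shear: A_gv = 3290, A_nv = 2030, A_nt = 350 mm²; R_n = min(0.6F_uA_nv, 0.6F_yA_gv) + U_bs·F_u·A_nt = 674.2 kN → 337 kN.
Bolt shear governs: 187 kN.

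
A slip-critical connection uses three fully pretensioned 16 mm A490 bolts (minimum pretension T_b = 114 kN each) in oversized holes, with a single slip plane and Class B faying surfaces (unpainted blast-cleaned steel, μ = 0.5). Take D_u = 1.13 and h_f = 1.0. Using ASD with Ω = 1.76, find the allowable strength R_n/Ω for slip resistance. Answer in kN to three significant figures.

R_n = μ · D_u · h_f · T_b · n_s · n_b = 0.5 × 1.13 × 1.0 × 114 × 1 × 3 = 193.2 kN.
Allowable strength R_n/Ω = 193.2 / 1.76 = 110 kN.

110 kN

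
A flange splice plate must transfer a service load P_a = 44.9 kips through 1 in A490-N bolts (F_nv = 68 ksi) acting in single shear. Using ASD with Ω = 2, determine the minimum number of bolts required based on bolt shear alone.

A_b = π·1²/4 = 0.7854 in².
Per-bolt allowable strength R_n/Ω = 68 × 0.7854 × 1 / 2 = 26.7 kips.
n ≥ 44.9 / 26.7 = 1.681 → use 2 bolts.

2 bolts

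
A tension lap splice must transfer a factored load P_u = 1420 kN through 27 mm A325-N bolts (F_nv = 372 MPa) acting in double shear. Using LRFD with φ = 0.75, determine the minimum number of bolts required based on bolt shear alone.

5 bolts

A_b = π·27²/4 = 572.6 mm².
Per-bolt design strength φR_n = 0.75 × 372 × 572.6 × 2 / 1000 = 319.5 kN.
n ≥ 1420 / 319.5 = 4.445 → use 5 bolts.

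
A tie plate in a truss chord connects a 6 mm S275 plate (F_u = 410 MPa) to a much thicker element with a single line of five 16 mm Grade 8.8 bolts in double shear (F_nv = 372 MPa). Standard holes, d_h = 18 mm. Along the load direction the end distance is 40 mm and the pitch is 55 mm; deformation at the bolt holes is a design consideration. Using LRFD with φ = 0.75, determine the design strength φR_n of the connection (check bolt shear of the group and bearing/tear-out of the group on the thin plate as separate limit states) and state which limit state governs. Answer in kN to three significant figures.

Bolt shear: A_b = π·16²/4 = 201.1 mm²; R_n = 372 × 201.1 × 5 × 2 / 1000 = 748 kN → 0.75 × 748 = 561 kN.
Bearing (1.2 l_c t F_u ≤ 2.4 d t F_u): upper limit = 2.4·16·6·410 / 1000 = 94.46 kN.
  Edge l_c = 40 − 18/2 = 31 → r_n = 91.51 kN; interior l_c = 55 − 18 = 37 → r_n = 94.46 kN.
  R_n,bearing = 1·91.51 + 4·94.46 = 469.4 kN → 0.75 × 469.4 = 352 kN.
Bearing governs: 352 kN.

352 kN (bearing governs)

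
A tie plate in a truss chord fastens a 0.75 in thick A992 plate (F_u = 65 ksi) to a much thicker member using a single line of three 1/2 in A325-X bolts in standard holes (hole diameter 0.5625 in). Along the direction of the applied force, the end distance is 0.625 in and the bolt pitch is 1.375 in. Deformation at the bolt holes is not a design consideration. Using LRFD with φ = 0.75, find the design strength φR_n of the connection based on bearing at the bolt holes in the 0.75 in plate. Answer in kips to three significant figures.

108 kips

Per bolt r_n = 1.5 l_c t F_u ≤ 3.0 d t F_u; upper limit = 3.0 × 0.5 × 0.75 × 65 = 73.12 kips.
Edge bolt: l_c = 0.625 − 0.5625/2 = 0.3438 in → 1.5 × 0.3438 × 0.75 × 65 = 25.14 → r_n = 25.14 kips.
Interior bolts: l_c = 1.375 − 0.5625 = 0.8125 in → 1.5 × 0.8125 × 0.75 × 65 = 59.41 → r_n = 59.41 kips.
R_n = 1 × 25.14 + 2 × 59.41 = 144 kips.
Design strength φR_n = 0.75 × 144 = 108 kips.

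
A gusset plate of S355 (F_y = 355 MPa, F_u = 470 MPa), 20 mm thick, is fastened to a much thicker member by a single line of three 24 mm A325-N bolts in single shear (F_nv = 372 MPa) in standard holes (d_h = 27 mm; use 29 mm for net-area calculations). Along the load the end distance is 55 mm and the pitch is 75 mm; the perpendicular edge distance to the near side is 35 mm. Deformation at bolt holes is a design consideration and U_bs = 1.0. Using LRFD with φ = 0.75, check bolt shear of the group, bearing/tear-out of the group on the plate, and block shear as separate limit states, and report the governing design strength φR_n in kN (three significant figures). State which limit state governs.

379 kN (bolt shear governs)

Bolt shear: A_b = π·24²/4 = 452.4 mm²; R_n = 372 × 452.4 × 3 × 1 / 1000 = 504.9 kN → 0.75 × 504.9 = 379 kN.
Bearing: edge l_c = 41.5, r_n = 468.1 kN; interior l_c = 48, r_n = 541.4 kN; R_n = 468.1 + 2·541.4 = 1551 kN → 1160 kN.
Block shear: A_gv = 4100, A_nv = 2650, A_nt = 410 mm²; R_n = min(0.6F_uA_nv, 0.6F_yA_gv) + U_bs·F_u·A_nt = 940 kN → 705 kN.
Bolt shear governs: 379 kN.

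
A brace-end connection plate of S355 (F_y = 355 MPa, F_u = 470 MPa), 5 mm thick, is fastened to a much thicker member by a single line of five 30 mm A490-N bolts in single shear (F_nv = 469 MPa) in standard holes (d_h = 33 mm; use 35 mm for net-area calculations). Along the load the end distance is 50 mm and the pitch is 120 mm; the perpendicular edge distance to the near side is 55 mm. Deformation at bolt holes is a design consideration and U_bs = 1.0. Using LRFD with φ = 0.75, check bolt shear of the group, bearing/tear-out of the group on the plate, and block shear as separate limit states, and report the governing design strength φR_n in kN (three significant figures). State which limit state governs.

460 kN (block shear governs)

Bolt shear: A_b = π·30²/4 = 706.9 mm²; R_n = 469 × 706.9 × 5 × 1 / 1000 = 1658 kN → 0.75 × 1658 = 1240 kN.
Bearing: edge l_c = 33.5, r_n = 94.47 kN; interior l_c = 87, r_n = 169.2 kN; R_n = 94.47 + 4·169.2 = 771.3 kN → 578 kN.
Block shear: A_gv = 2650, A_nv = 1862, A_nt = 187.5 mm²; R_n = min(0.6F_uA_nv, 0.6F_yA_gv) + U_bs·F_u·A_nt = 613.4 kN → 460 kN.
Block shear governs: 460 kN.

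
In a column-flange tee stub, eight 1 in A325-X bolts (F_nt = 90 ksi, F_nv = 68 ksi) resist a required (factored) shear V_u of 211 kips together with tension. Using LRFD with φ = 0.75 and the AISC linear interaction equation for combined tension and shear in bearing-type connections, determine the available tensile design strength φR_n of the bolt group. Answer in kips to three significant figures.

272 kips

A_b = π·1²/4 = 0.7854 in²; f_rv = 211 / (8 × 0.7854) = 33.58 ksi.
F'_nt = 1.3 F_nt − (F_nt / φF_nv) f_rv = 1.3·90 − (90/(0.75·68))·33.58 = 57.74 ksi, capped at F_nt → F'_nt = 57.74 ksi.
R_n = F'_nt · A_b · n = 57.74 × 0.7854 × 8 = 362.8 kips.
Design strength φR_n = 0.75 × 362.8 = 272 kips.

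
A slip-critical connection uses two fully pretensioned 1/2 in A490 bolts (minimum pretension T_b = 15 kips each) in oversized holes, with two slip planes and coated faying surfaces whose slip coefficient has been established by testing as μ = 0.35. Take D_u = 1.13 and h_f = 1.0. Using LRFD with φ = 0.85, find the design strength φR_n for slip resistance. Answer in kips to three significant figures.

20.2 kips

R_n = μ · D_u · h_f · T_b · n_s · n_b = 0.35 × 1.13 × 1.0 × 15 × 2 × 2 = 23.73 kips.
Design strength φR_n = 0.85 × 23.73 = 20.2 kips.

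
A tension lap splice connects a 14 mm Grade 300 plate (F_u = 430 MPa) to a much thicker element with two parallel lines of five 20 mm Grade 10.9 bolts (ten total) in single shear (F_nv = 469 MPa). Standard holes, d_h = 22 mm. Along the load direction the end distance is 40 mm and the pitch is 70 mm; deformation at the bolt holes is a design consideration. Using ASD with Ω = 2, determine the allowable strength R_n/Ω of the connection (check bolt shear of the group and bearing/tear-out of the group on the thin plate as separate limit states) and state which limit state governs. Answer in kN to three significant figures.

737 kN (bolt shear governs)

Bolt shear: A_b = π·20²/4 = 314.2 mm²; R_n = 469 × 314.2 × 10 × 1 / 1000 = 1473 kN → 1473 / 2 = 737 kN.
Bearing (1.2 l_c t F_u ≤ 2.4 d t F_u): upper limit = 2.4·20·14·430 / 1000 = 289 kN.
  Edge l_c = 40 − 22/2 = 29 → r_n = 209.5 kN; interior l_c = 70 − 22 = 48 → r_n = 289 kN.
  R_n,bearing = 2·209.5 + 8·289 = 2731 kN → 2731 / 2 = 1370 kN.
Bolt shear governs: 737 kN.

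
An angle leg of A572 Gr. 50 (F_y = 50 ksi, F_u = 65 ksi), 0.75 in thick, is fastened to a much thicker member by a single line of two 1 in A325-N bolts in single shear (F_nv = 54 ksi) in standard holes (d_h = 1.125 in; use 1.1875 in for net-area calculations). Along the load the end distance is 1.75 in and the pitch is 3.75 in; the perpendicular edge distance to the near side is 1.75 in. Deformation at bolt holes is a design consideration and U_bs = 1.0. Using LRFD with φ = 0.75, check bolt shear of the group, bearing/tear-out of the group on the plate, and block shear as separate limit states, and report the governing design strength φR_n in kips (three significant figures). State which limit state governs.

63.6 kips (bolt shear governs)

Bolt shear: A_b = π·1²/4 = 0.7854 in²; R_n = 54 × 0.7854 × 2 × 1 = 84.82 kips → 0.75 × 84.82 = 63.6 kips.
Bearing: edge l_c = 1.188, r_n = 69.47 kips; interior l_c = 2.625, r_n = 117 kips; R_n = 69.47 + 1·117 = 186.5 kips → 140 kips.
Block shear: A_gv = 4.125, A_nv = 2.789, A_nt = 0.8672 in²; R_n = min(0.6F_uA_nv, 0.6F_yA_gv) + U_bs·F_u·A_nt = 165.1 kips → 124 kips.
Bolt shear governs: 63.6 kips.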